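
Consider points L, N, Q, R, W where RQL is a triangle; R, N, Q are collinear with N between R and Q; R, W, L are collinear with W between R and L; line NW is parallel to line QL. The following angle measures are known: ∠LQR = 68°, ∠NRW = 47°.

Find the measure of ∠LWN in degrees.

1. ∠RNW = 68°  [NW∥QL, corresponding at N]
2. ∠NWR = 65°  [△RNW]
3. ∠LWN = 115°  [linear pair at W on RL]

∠LWN = 115°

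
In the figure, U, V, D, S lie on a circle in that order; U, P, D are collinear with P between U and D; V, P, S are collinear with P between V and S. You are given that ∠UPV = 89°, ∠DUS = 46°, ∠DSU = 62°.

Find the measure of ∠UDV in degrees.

1. ∠DPV = 91°  [linear pair at P on UD]
2. ∠DVS = 46°  [same arc DS]
3. ∠UDV = 43°  [△VPD]

∠UDV = 43°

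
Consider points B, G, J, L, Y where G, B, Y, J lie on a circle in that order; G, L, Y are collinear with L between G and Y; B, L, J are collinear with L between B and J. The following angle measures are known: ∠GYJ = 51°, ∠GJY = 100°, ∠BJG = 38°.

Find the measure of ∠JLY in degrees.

∠JLY = 67°

1. ∠JGY = 29°  [△GYJ]
2. ∠GLJ = 113°  [△GLJ]
3. ∠JLY = 67°  [linear pair at L on GY]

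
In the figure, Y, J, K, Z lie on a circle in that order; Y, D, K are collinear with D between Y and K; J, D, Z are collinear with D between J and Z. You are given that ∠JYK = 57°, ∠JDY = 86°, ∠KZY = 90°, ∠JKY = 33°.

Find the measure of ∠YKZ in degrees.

∠YKZ = 37°

1. ∠JZK = 57°  [same arc JK]
2. ∠KDZ = 86°  [vertical angles at D]
3. ∠YKZ = 37°  [△KDZ]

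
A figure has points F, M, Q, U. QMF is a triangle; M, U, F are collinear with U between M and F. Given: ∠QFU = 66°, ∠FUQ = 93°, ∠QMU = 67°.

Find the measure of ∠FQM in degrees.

1. ∠MFQ = 66°  [U on ray FM]
2. ∠FMQ = 67°  [U on ray MF]
3. ∠FQM = 47°  [△QMF]

∠FQM = 47°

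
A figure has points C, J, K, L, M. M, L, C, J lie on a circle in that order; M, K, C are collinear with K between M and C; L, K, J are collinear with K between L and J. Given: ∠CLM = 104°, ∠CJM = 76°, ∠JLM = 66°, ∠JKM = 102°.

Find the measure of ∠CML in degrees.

1. ∠JCM = 66°  [same arc MJ]
2. ∠CKJ = 78°  [linear pair at K on MC]
3. ∠CJL = 36°  [△CKJ]
4. ∠CML = 36°  [same arc LC]

∠CML = 36°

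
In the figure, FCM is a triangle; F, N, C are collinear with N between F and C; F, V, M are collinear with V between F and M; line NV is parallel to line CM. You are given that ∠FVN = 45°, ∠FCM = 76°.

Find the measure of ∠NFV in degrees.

∠NFV = 59°

1. ∠CMF = 45°  [NV∥CM, corresponding at V]
2. ∠CFM = 59°  [△FCM]
3. ∠NFV = 59°  [N on FC, V on FM]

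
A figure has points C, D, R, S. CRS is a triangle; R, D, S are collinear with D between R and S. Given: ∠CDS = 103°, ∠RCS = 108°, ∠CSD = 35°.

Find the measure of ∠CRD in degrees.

1. ∠CSR = 35°  [D on ray SR]
2. ∠CRS = 37°  [△CRS]
3. ∠CRD = 37°  [D on ray RS]

∠CRD = 37°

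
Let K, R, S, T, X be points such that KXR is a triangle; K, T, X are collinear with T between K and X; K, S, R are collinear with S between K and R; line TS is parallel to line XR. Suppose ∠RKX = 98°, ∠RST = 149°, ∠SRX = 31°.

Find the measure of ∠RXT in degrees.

1. ∠KRX = 31°  [S on ray RK]
2. ∠KXR = 51°  [△KXR]
3. ∠RXT = 51°  [T on ray XK]

∠RXT = 51°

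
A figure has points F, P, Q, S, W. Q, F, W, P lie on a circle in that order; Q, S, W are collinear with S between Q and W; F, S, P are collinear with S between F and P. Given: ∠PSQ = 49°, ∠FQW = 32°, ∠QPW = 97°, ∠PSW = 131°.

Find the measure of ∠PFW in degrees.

∠PFW = 66°

1. ∠FSW = 49°  [vertical angles at S]
2. ∠QFW = 83°  [cyclic QFWP, opposite ∠F+∠P]
3. ∠FWQ = 65°  [△QFW]
4. ∠PFW = 66°  [△FSW]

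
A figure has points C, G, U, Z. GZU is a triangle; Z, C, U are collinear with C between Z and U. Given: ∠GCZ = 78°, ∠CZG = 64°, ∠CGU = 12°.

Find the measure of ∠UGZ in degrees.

1. ∠GCU = 102°  [linear pair at C on ZU]
2. ∠GZU = 64°  [C on ray ZU]
3. ∠CUG = 66°  [△GCU]
4. ∠GUZ = 66°  [C on ray UZ]
5. ∠UGZ = 50°  [△GZU]

∠UGZ = 50°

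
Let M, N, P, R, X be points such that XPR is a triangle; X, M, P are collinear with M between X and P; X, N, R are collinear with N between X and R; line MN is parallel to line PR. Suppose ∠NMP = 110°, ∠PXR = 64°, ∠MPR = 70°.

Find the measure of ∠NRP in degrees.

1. ∠RPX = 70°  [M on ray PX]
2. ∠PRX = 46°  [△XPR]
3. ∠NRP = 46°  [N on ray RX]

∠NRP = 46°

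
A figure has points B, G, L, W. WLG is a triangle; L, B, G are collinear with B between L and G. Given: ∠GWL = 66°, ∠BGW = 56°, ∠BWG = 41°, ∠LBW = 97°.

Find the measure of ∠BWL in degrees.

1. ∠LGW = 56°  [B on ray GL]
2. ∠GLW = 58°  [△WLG]
3. ∠BLW = 58°  [B on ray LG]
4. ∠BWL = 25°  [△WLB]

∠BWL = 25°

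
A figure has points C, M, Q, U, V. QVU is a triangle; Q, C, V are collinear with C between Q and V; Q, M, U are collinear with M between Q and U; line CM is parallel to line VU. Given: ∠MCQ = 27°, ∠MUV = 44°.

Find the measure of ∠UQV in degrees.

1. ∠QVU = 27°  [CM∥VU, corresponding at C]
2. ∠QUV = 44°  [M on ray UQ]
3. ∠UQV = 109°  [△QVU]

∠UQV = 109°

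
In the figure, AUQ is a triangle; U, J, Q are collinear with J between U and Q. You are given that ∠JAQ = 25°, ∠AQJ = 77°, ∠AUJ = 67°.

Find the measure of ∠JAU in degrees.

∠JAU = 11°

1. ∠AJQ = 78°  [△AJQ]
2. ∠AJU = 102°  [linear pair at J on UQ]
3. ∠JAU = 11°  [△AUJ]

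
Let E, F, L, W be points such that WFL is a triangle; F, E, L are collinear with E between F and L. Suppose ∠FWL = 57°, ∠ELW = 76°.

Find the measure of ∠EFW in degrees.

∠EFW = 47°

1. ∠FLW = 76°  [E on ray LF]
2. ∠LFW = 47°  [△WFL]
3. ∠EFW = 47°  [E on ray FL]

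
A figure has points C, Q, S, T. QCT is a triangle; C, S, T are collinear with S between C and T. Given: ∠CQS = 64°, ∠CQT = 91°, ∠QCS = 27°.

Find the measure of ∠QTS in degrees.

1. ∠QCT = 27°  [S on ray CT]
2. ∠CTQ = 62°  [△QCT]
3. ∠QTS = 62°  [S on ray TC]

∠QTS = 62°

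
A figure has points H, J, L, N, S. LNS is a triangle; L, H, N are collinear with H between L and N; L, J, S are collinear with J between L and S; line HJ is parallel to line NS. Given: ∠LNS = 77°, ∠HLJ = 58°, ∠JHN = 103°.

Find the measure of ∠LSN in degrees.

∠LSN = 45°

1. ∠JHL = 77°  [HJ∥NS, corresponding at H]
2. ∠HJL = 45°  [△LHJ]
3. ∠LSN = 45°  [HJ∥NS, corresponding at J]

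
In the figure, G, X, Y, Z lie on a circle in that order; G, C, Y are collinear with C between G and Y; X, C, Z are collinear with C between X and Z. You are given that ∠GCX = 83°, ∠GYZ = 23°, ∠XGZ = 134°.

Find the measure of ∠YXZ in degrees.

∠YXZ = 60°

1. ∠YCZ = 83°  [vertical angles at C]
2. ∠XZY = 74°  [△YCZ]
3. ∠XYZ = 46°  [cyclic GXYZ, opposite ∠G+∠Y]
4. ∠YXZ = 60°  [△XYZ]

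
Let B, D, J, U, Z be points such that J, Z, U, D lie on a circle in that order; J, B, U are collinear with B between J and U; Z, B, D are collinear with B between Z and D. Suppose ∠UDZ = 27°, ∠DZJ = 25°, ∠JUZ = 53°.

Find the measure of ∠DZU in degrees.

1. ∠UJZ = 27°  [same arc ZU]
2. ∠JBZ = 128°  [△JBZ]
3. ∠UBZ = 52°  [linear pair at B on JU]
4. ∠DZU = 75°  [△ZBU]

∠DZU = 75°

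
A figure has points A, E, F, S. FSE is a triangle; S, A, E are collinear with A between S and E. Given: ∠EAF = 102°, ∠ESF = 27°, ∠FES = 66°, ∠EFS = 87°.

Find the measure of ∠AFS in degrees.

1. ∠FAS = 78°  [linear pair at A on SE]
2. ∠ASF = 27°  [A on ray SE]
3. ∠AFS = 75°  [△FSA]

∠AFS = 75°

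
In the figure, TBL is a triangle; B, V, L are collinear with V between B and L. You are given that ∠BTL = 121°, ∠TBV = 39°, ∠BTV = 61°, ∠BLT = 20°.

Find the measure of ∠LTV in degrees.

∠LTV = 60°

1. ∠BVT = 80°  [△TBV]
2. ∠TLV = 20°  [V on ray LB]
3. ∠LVT = 100°  [linear pair at V on BL]
4. ∠LTV = 60°  [△TVL]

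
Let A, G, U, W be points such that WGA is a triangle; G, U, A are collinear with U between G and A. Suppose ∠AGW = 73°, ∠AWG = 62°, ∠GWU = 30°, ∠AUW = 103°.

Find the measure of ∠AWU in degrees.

∠AWU = 32°

1. ∠GAW = 45°  [△WGA]
2. ∠UAW = 45°  [U on ray AG]
3. ∠AWU = 32°  [△WUA]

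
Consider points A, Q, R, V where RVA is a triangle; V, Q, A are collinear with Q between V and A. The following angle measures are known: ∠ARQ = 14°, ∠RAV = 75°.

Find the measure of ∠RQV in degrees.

∠RQV = 89°

1. ∠QAR = 75°  [Q on ray AV]
2. ∠AQR = 91°  [△RQA]
3. ∠RQV = 89°  [linear pair at Q on VA]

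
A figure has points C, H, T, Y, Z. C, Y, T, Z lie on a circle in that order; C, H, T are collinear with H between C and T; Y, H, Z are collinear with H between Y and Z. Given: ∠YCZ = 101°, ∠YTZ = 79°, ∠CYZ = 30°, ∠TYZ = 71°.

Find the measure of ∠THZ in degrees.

∠THZ = 120°

1. ∠TZY = 30°  [△YTZ]
2. ∠CTZ = 30°  [same arc CZ]
3. ∠THZ = 120°  [△THZ]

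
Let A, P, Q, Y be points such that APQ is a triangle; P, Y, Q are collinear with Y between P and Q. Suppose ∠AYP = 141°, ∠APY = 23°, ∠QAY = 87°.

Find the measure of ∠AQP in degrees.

1. ∠AYQ = 39°  [linear pair at Y on PQ]
2. ∠AQY = 54°  [△AYQ]
3. ∠AQP = 54°  [Y on ray QP]

∠AQP = 54°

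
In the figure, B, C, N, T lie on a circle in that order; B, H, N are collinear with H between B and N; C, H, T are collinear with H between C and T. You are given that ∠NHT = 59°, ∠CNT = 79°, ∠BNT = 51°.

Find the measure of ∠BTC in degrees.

∠BTC = 28°

1. ∠CBT = 101°  [cyclic BCNT, opposite ∠B+∠N]
2. ∠BCT = 51°  [same arc BT]
3. ∠BTC = 28°  [△BCT]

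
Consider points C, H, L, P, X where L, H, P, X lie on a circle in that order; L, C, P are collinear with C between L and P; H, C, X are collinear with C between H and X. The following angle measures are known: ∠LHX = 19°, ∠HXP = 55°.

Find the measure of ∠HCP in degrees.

∠HCP = 74°

1. ∠HLP = 55°  [same arc HP]
2. ∠HCL = 106°  [△LCH]
3. ∠HCP = 74°  [linear pair at C on LP]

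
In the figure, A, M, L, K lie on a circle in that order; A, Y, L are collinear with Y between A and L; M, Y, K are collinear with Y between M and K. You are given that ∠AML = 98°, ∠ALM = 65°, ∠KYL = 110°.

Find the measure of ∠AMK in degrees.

1. ∠LAM = 17°  [△AML]
2. ∠AYM = 110°  [vertical angles at Y]
3. ∠AMK = 53°  [△AYM]

∠AMK = 53°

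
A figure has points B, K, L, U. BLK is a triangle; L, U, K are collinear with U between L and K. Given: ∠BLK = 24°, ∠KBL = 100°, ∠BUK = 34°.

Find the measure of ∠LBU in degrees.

∠LBU = 10°

1. ∠BLU = 24°  [U on ray LK]
2. ∠BUL = 146°  [linear pair at U on LK]
3. ∠LBU = 10°  [△BLU]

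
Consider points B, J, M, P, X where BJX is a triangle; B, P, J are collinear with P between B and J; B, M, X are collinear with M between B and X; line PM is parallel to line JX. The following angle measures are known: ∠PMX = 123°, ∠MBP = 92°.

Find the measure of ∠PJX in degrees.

1. ∠BMP = 57°  [linear pair at M on BX]
2. ∠BPM = 31°  [△BPM]
3. ∠JPM = 149°  [linear pair at P on BJ]
4. ∠PJX = 31°  [PM∥JX, co-interior at J–P]

∠PJX = 31°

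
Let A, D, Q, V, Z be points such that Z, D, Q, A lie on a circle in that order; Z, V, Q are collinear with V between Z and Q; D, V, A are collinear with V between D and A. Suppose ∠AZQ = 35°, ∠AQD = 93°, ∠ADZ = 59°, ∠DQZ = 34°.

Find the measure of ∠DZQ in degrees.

∠DZQ = 52°

1. ∠ADQ = 35°  [same arc QA]
2. ∠DAQ = 52°  [△DQA]
3. ∠DZQ = 52°  [same arc DQ]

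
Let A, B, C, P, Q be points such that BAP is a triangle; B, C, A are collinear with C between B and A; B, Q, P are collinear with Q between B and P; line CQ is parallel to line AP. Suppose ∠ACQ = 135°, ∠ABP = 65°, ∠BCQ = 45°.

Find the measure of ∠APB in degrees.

1. ∠CBQ = 65°  [C on BA, Q on BP]
2. ∠BQC = 70°  [△BCQ]
3. ∠APB = 70°  [CQ∥AP, corresponding at Q]

∠APB = 70°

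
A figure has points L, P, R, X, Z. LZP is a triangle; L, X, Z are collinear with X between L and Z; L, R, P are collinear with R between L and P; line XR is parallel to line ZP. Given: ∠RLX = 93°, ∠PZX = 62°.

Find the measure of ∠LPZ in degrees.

∠LPZ = 25°

1. ∠PLZ = 93°  [X on LZ, R on LP]
2. ∠LZP = 62°  [X on ray ZL]
3. ∠LPZ = 25°  [△LZP]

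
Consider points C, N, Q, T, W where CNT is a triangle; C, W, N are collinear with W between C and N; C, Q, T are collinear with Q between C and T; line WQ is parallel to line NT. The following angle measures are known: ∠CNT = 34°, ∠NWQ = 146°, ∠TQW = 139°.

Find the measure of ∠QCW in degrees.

∠QCW = 105°

1. ∠CWQ = 34°  [WQ∥NT, corresponding at W]
2. ∠CQW = 41°  [linear pair at Q on CT]
3. ∠QCW = 105°  [△CWQ]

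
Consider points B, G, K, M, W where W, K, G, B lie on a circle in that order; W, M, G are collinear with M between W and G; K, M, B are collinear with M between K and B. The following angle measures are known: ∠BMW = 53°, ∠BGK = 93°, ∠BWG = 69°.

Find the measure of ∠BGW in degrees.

∠BGW = 35°

1. ∠KBW = 58°  [△WMB]
2. ∠BWK = 87°  [cyclic WKGB, opposite ∠W+∠G]
3. ∠BKW = 35°  [△WKB]
4. ∠BGW = 35°  [same arc WB]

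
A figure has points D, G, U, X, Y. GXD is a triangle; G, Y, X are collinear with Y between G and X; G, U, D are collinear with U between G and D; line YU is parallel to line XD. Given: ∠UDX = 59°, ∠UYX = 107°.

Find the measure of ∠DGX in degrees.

∠DGX = 48°

1. ∠GDX = 59°  [U on ray DG]
2. ∠GYU = 73°  [linear pair at Y on GX]
3. ∠GUY = 59°  [YU∥XD, corresponding at U]
4. ∠UGY = 48°  [△GYU]
5. ∠DGX = 48°  [Y on GX, U on GD]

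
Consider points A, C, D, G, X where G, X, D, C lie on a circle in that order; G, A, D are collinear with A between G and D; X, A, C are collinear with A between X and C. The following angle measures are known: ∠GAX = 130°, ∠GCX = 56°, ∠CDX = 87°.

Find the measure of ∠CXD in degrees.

1. ∠DAX = 50°  [linear pair at A on GD]
2. ∠GDX = 56°  [same arc GX]
3. ∠CXD = 74°  [△XAD]

∠CXD = 74°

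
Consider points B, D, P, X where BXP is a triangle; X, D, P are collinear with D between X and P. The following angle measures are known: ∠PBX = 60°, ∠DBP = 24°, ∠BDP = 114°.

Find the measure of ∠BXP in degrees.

1. ∠BPD = 42°  [△BDP]
2. ∠BPX = 42°  [D on ray PX]
3. ∠BXP = 78°  [△BXP]

∠BXP = 78°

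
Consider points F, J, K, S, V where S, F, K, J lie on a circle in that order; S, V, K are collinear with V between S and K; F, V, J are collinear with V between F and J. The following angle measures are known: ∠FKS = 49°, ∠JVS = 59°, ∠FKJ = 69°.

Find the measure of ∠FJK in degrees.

1. ∠FVK = 59°  [vertical angles at V]
2. ∠JFK = 72°  [△FVK]
3. ∠FJK = 39°  [△FKJ]

∠FJK = 39°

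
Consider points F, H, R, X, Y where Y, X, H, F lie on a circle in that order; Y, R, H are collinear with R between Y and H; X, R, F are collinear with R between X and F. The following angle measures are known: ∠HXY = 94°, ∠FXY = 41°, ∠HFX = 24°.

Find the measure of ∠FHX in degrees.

∠FHX = 103°

1. ∠HFY = 86°  [cyclic YXHF, opposite ∠X+∠F]
2. ∠FHY = 41°  [same arc YF]
3. ∠FYH = 53°  [△YHF]
4. ∠FXH = 53°  [same arc HF]
5. ∠FHX = 103°  [△XHF]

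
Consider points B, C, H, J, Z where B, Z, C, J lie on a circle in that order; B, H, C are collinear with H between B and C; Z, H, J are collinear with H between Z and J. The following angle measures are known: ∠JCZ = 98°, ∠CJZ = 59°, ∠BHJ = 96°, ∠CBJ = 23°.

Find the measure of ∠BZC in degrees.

1. ∠CZJ = 23°  [△ZCJ]
2. ∠CBZ = 59°  [same arc ZC]
3. ∠CHZ = 96°  [vertical angles at H]
4. ∠BCZ = 61°  [△ZHC]
5. ∠BZC = 60°  [△BZC]

∠BZC = 60°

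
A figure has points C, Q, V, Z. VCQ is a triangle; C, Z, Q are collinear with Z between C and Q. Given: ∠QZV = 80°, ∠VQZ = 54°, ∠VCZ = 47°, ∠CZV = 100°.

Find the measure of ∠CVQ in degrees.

1. ∠CQV = 54°  [Z on ray QC]
2. ∠QCV = 47°  [Z on ray CQ]
3. ∠CVQ = 79°  [△VCQ]

∠CVQ = 79°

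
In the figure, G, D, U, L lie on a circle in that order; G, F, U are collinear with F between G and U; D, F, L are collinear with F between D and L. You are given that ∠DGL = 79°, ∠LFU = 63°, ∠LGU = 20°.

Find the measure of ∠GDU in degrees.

∠GDU = 78°

1. ∠DUL = 101°  [cyclic GDUL, opposite ∠G+∠U]
2. ∠DFG = 63°  [vertical angles at F]
3. ∠LDU = 20°  [same arc UL]
4. ∠DLU = 59°  [△DUL]
5. ∠DFU = 117°  [linear pair at F on GU]
6. ∠DUG = 43°  [△DFU]
7. ∠DGU = 59°  [same arc DU]
8. ∠GDU = 78°  [△GDU]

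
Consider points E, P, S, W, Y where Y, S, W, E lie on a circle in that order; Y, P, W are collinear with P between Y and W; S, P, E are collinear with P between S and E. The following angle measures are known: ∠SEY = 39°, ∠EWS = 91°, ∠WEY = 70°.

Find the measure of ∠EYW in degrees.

1. ∠EYS = 89°  [cyclic YSWE, opposite ∠Y+∠W]
2. ∠ESY = 52°  [△YSE]
3. ∠EWY = 52°  [same arc YE]
4. ∠EYW = 58°  [△YWE]

∠EYW = 58°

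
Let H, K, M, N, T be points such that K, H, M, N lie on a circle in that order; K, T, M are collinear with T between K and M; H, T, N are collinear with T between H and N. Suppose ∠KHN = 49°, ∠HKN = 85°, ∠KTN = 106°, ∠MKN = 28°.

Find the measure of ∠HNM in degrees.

∠HNM = 57°

1. ∠KMN = 49°  [same arc KN]
2. ∠MTN = 74°  [linear pair at T on KM]
3. ∠HNM = 57°  [△MTN]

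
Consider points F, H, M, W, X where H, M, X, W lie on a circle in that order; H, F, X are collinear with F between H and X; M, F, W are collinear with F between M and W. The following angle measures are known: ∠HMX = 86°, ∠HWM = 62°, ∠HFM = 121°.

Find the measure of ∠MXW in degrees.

∠MXW = 89°

1. ∠HXM = 62°  [same arc HM]
2. ∠MFX = 59°  [linear pair at F on HX]
3. ∠MHX = 32°  [△HMX]
4. ∠WMX = 59°  [△MFX]
5. ∠MWX = 32°  [same arc MX]
6. ∠MXW = 89°  [△MXW]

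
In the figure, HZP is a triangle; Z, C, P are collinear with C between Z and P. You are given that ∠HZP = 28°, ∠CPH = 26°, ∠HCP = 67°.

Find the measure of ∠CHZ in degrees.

1. ∠CZH = 28°  [C on ray ZP]
2. ∠HCZ = 113°  [linear pair at C on ZP]
3. ∠CHZ = 39°  [△HZC]

∠CHZ = 39°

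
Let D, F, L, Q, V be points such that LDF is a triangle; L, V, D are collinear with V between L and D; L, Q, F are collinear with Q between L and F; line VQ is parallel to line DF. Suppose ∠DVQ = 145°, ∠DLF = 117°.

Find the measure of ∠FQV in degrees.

1. ∠LVQ = 35°  [linear pair at V on LD]
2. ∠QLV = 117°  [V on LD, Q on LF]
3. ∠LQV = 28°  [△LVQ]
4. ∠FQV = 152°  [linear pair at Q on LF]

∠FQV = 152°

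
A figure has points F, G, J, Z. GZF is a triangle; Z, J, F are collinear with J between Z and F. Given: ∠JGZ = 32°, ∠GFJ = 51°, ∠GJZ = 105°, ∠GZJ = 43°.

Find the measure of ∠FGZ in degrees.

∠FGZ = 86°

1. ∠GFZ = 51°  [J on ray FZ]
2. ∠FZG = 43°  [J on ray ZF]
3. ∠FGZ = 86°  [△GZF]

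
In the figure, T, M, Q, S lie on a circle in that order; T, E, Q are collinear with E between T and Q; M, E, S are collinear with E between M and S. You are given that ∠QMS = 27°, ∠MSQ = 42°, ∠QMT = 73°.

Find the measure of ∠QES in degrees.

∠QES = 92°

1. ∠QTS = 27°  [same arc QS]
2. ∠QST = 107°  [cyclic TMQS, opposite ∠M+∠S]
3. ∠SQT = 46°  [△TQS]
4. ∠QES = 92°  [△QES]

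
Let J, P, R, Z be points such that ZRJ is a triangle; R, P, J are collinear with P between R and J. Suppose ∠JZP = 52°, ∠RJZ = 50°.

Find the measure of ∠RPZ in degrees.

1. ∠PJZ = 50°  [P on ray JR]
2. ∠JPZ = 78°  [△ZPJ]
3. ∠RPZ = 102°  [linear pair at P on RJ]

∠RPZ = 102°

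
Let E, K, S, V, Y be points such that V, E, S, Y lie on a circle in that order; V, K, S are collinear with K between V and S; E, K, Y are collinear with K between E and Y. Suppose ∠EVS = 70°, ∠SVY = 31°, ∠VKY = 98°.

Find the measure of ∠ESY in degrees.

∠ESY = 79°

1. ∠EYS = 70°  [same arc ES]
2. ∠SEY = 31°  [same arc SY]
3. ∠ESY = 79°  [△ESY]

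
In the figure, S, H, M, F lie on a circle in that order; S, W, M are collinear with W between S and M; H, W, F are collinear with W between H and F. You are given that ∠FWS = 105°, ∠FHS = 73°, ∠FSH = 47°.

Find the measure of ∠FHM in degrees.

1. ∠FWM = 75°  [linear pair at W on SM]
2. ∠FMS = 73°  [same arc SF]
3. ∠FMH = 133°  [cyclic SHMF, opposite ∠S+∠M]
4. ∠HFM = 32°  [△MWF]
5. ∠FHM = 15°  [△HMF]

∠FHM = 15°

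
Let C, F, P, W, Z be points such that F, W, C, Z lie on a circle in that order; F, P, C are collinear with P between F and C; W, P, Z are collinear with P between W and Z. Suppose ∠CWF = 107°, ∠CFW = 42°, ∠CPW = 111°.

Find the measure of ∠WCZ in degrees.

∠WCZ = 100°

1. ∠FCW = 31°  [△FWC]
2. ∠CZW = 42°  [same arc WC]
3. ∠CWZ = 38°  [△WPC]
4. ∠WCZ = 100°  [△WCZ]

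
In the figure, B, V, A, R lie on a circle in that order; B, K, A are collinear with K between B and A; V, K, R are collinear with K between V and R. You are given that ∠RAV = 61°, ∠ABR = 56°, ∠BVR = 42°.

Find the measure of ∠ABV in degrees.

∠ABV = 63°

1. ∠AVR = 56°  [same arc AR]
2. ∠ARV = 63°  [△VAR]
3. ∠ABV = 63°  [same arc VA]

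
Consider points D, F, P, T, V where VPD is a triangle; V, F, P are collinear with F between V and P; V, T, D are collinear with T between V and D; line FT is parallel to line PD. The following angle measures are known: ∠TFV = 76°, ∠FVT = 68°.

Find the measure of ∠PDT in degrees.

1. ∠FTV = 36°  [△VFT]
2. ∠DTF = 144°  [linear pair at T on VD]
3. ∠PDT = 36°  [FT∥PD, co-interior at D–T]

∠PDT = 36°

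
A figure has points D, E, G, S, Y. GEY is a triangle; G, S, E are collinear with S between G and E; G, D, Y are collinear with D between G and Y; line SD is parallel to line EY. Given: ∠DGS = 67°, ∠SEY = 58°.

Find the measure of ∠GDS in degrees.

∠GDS = 55°

1. ∠EGY = 67°  [S on GE, D on GY]
2. ∠GEY = 58°  [S on ray EG]
3. ∠EYG = 55°  [△GEY]
4. ∠GDS = 55°  [SD∥EY, corresponding at D]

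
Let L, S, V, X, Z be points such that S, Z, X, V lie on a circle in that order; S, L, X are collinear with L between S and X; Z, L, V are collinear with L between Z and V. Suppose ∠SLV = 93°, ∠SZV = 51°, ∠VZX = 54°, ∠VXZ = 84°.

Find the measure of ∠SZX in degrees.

1. ∠XLZ = 93°  [vertical angles at L]
2. ∠XVZ = 42°  [△ZXV]
3. ∠SXZ = 33°  [△ZLX]
4. ∠XSZ = 42°  [same arc ZX]
5. ∠SZX = 105°  [△SZX]

∠SZX = 105°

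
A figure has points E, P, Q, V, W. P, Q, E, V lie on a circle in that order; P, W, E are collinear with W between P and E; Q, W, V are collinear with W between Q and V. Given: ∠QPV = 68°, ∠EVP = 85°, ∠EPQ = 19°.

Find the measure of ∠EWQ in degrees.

∠EWQ = 65°

1. ∠QEV = 112°  [cyclic PQEV, opposite ∠P+∠E]
2. ∠EQP = 95°  [cyclic PQEV, opposite ∠Q+∠V]
3. ∠EVQ = 19°  [same arc QE]
4. ∠PEQ = 66°  [△PQE]
5. ∠EQV = 49°  [△QEV]
6. ∠EWQ = 65°  [△QWE]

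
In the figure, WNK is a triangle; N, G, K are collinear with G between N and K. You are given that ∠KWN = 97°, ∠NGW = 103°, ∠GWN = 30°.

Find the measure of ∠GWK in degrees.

∠GWK = 67°

1. ∠GNW = 47°  [△WNG]
2. ∠KGW = 77°  [linear pair at G on NK]
3. ∠KNW = 47°  [G on ray NK]
4. ∠NKW = 36°  [△WNK]
5. ∠GKW = 36°  [G on ray KN]
6. ∠GWK = 67°  [△WGK]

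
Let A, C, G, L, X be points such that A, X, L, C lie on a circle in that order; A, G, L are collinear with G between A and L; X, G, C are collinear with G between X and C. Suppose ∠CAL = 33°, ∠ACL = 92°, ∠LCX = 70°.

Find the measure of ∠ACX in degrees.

∠ACX = 22°

1. ∠CXL = 33°  [same arc LC]
2. ∠ALC = 55°  [△ALC]
3. ∠CLX = 77°  [△XLC]
4. ∠AXC = 55°  [same arc AC]
5. ∠CAX = 103°  [cyclic AXLC, opposite ∠A+∠L]
6. ∠ACX = 22°  [△AXC]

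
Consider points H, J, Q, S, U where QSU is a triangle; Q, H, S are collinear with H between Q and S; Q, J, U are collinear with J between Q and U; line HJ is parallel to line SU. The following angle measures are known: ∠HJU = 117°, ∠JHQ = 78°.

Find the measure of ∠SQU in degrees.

∠SQU = 39°

1. ∠HJQ = 63°  [linear pair at J on QU]
2. ∠HQJ = 39°  [△QHJ]
3. ∠SQU = 39°  [H on QS, J on QU]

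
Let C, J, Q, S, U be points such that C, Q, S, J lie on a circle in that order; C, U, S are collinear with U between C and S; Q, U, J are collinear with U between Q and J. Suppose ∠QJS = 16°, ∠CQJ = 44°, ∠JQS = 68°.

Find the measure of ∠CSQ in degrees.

∠CSQ = 52°

1. ∠QCS = 16°  [same arc QS]
2. ∠CUQ = 120°  [△CUQ]
3. ∠QUS = 60°  [linear pair at U on CS]
4. ∠CSQ = 52°  [△QUS]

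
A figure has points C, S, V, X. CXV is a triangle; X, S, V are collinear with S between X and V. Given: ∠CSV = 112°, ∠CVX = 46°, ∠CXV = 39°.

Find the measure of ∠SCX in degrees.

1. ∠CSX = 68°  [linear pair at S on XV]
2. ∠CXS = 39°  [S on ray XV]
3. ∠SCX = 73°  [△CXS]

∠SCX = 73°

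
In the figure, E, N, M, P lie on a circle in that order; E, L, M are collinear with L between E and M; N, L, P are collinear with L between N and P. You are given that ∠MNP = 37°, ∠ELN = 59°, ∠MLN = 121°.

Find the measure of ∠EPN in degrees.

1. ∠MEP = 37°  [same arc MP]
2. ∠ELP = 121°  [vertical angles at L]
3. ∠EPN = 22°  [△ELP]

∠EPN = 22°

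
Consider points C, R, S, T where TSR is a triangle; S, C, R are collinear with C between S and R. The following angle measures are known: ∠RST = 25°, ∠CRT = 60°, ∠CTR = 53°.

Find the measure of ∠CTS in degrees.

∠CTS = 42°

1. ∠CST = 25°  [C on ray SR]
2. ∠RCT = 67°  [△TCR]
3. ∠SCT = 113°  [linear pair at C on SR]
4. ∠CTS = 42°  [△TSC]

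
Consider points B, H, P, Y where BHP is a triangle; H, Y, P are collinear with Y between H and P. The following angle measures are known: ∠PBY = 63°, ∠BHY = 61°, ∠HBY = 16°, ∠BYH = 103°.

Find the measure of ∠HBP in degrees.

1. ∠BHP = 61°  [Y on ray HP]
2. ∠BYP = 77°  [linear pair at Y on HP]
3. ∠BPY = 40°  [△BYP]
4. ∠BPH = 40°  [Y on ray PH]
5. ∠HBP = 79°  [△BHP]

∠HBP = 79°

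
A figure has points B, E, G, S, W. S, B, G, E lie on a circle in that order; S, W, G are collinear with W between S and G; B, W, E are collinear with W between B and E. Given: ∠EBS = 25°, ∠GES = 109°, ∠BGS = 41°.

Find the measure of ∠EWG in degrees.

1. ∠EGS = 25°  [same arc SE]
2. ∠ESG = 46°  [△SGE]
3. ∠BES = 41°  [same arc SB]
4. ∠EWS = 93°  [△SWE]
5. ∠EWG = 87°  [linear pair at W on SG]

∠EWG = 87°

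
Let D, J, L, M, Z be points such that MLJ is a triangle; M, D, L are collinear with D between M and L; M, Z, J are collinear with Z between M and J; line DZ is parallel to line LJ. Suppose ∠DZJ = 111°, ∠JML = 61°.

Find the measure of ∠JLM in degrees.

∠JLM = 50°

1. ∠DZM = 69°  [linear pair at Z on MJ]
2. ∠DMZ = 61°  [D on ML, Z on MJ]
3. ∠MDZ = 50°  [△MDZ]
4. ∠JLM = 50°  [DZ∥LJ, corresponding at D]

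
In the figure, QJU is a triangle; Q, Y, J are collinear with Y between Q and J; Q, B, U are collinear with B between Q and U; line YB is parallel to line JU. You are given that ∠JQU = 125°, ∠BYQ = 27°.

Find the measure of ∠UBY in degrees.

1. ∠BQY = 125°  [Y on QJ, B on QU]
2. ∠QBY = 28°  [△QYB]
3. ∠UBY = 152°  [linear pair at B on QU]

∠UBY = 152°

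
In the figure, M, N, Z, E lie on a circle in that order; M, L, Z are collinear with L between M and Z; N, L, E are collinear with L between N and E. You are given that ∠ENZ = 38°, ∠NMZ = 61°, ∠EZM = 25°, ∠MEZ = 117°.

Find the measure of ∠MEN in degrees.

∠MEN = 56°

1. ∠EMZ = 38°  [same arc ZE]
2. ∠NEZ = 61°  [same arc NZ]
3. ∠ELZ = 94°  [△ZLE]
4. ∠ELM = 86°  [linear pair at L on MZ]
5. ∠MEN = 56°  [△MLE]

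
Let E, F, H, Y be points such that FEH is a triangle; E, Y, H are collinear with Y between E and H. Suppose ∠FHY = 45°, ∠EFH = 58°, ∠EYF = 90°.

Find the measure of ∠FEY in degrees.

∠FEY = 77°

1. ∠EHF = 45°  [Y on ray HE]
2. ∠FEH = 77°  [△FEH]
3. ∠FEY = 77°  [Y on ray EH]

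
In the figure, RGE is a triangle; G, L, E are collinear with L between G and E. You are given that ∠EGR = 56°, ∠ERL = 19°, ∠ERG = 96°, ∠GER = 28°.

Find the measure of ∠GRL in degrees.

∠GRL = 77°

1. ∠LGR = 56°  [L on ray GE]
2. ∠LER = 28°  [L on ray EG]
3. ∠ELR = 133°  [△RLE]
4. ∠GLR = 47°  [linear pair at L on GE]
5. ∠GRL = 77°  [△RGL]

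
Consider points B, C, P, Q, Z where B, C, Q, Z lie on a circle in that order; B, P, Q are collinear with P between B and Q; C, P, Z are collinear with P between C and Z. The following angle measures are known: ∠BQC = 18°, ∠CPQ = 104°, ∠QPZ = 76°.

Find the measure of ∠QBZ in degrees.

1. ∠BZC = 18°  [same arc BC]
2. ∠BPZ = 104°  [vertical angles at P]
3. ∠QBZ = 58°  [△BPZ]

∠QBZ = 58°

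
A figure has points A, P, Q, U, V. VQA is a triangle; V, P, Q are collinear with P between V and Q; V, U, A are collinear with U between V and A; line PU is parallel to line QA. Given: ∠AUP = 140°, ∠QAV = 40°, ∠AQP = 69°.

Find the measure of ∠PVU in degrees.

1. ∠AQV = 69°  [P on ray QV]
2. ∠AVQ = 71°  [△VQA]
3. ∠PVU = 71°  [P on VQ, U on VA]

∠PVU = 71°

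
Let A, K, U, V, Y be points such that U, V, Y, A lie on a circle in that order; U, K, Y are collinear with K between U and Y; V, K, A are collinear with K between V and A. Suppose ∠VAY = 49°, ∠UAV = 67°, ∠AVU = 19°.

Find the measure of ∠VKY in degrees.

1. ∠VUY = 49°  [same arc VY]
2. ∠UKV = 112°  [△UKV]
3. ∠VKY = 68°  [linear pair at K on UY]

∠VKY = 68°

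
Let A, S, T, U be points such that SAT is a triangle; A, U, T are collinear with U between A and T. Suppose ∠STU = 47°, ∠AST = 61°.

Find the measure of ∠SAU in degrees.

∠SAU = 72°

1. ∠ATS = 47°  [U on ray TA]
2. ∠SAT = 72°  [△SAT]
3. ∠SAU = 72°  [U on ray AT]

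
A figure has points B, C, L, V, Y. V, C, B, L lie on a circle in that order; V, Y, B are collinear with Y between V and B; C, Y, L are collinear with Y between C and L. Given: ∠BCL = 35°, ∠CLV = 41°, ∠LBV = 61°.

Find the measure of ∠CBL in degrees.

∠CBL = 102°

1. ∠LCV = 61°  [same arc VL]
2. ∠CVL = 78°  [△VCL]
3. ∠CBL = 102°  [cyclic VCBL, opposite ∠V+∠B]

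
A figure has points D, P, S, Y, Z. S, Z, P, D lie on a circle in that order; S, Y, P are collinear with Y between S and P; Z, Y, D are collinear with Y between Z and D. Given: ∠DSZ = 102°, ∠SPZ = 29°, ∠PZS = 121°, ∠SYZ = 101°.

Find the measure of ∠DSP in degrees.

∠DSP = 72°

1. ∠SDZ = 29°  [same arc SZ]
2. ∠DYP = 101°  [vertical angles at Y]
3. ∠DYS = 79°  [linear pair at Y on SP]
4. ∠DSP = 72°  [△SYD]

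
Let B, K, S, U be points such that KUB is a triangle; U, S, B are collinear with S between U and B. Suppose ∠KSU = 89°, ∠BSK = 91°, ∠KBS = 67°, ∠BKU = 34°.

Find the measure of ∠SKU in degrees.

1. ∠KBU = 67°  [S on ray BU]
2. ∠BUK = 79°  [△KUB]
3. ∠KUS = 79°  [S on ray UB]
4. ∠SKU = 12°  [△KUS]

∠SKU = 12°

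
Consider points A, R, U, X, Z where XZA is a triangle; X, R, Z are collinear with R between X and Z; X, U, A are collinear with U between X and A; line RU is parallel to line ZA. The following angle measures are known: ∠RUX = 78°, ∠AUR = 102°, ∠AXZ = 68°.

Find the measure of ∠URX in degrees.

1. ∠XAZ = 78°  [RU∥ZA, corresponding at U]
2. ∠AZX = 34°  [△XZA]
3. ∠URX = 34°  [RU∥ZA, corresponding at R]

∠URX = 34°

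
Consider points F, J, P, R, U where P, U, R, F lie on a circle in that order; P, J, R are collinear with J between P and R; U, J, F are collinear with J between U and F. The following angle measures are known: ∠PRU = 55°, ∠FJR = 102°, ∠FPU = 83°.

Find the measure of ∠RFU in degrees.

∠RFU = 36°

1. ∠PFU = 55°  [same arc PU]
2. ∠PJU = 102°  [vertical angles at J]
3. ∠FUP = 42°  [△PUF]
4. ∠RPU = 36°  [△PJU]
5. ∠RFU = 36°  [same arc UR]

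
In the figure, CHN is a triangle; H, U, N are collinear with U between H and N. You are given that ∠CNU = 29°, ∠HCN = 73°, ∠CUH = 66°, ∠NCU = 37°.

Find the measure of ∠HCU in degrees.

∠HCU = 36°

1. ∠CNH = 29°  [U on ray NH]
2. ∠CHN = 78°  [△CHN]
3. ∠CHU = 78°  [U on ray HN]
4. ∠HCU = 36°  [△CHU]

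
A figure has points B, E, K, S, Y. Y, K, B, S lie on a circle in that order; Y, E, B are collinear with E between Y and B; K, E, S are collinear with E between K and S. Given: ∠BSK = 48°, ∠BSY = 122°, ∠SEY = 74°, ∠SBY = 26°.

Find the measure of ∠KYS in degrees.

1. ∠BYS = 32°  [△YBS]
2. ∠KSY = 74°  [△YES]
3. ∠SKY = 26°  [same arc YS]
4. ∠KYS = 80°  [△YKS]

∠KYS = 80°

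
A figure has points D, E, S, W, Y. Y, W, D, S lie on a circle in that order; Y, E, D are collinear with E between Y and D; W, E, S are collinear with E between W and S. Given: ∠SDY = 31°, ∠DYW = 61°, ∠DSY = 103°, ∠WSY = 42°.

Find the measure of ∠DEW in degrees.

∠DEW = 92°

1. ∠SWY = 31°  [same arc YS]
2. ∠WEY = 88°  [△YEW]
3. ∠DEW = 92°  [linear pair at E on YD]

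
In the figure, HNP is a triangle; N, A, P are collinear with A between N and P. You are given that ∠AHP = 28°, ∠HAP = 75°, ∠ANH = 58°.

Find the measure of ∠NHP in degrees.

∠NHP = 45°

1. ∠APH = 77°  [△HAP]
2. ∠HNP = 58°  [A on ray NP]
3. ∠HPN = 77°  [A on ray PN]
4. ∠NHP = 45°  [△HNP]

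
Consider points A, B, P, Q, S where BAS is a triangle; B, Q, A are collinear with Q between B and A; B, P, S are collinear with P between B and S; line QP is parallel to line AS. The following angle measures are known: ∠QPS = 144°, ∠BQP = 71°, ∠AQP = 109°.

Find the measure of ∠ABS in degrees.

∠ABS = 73°

1. ∠BPQ = 36°  [linear pair at P on BS]
2. ∠PBQ = 73°  [△BQP]
3. ∠ABS = 73°  [Q on BA, P on BS]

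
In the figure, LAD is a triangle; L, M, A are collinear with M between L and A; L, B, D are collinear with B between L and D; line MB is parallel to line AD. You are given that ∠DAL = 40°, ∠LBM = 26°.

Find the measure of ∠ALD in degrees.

∠ALD = 114°

1. ∠BML = 40°  [MB∥AD, corresponding at M]
2. ∠BLM = 114°  [△LMB]
3. ∠ALD = 114°  [M on LA, B on LD]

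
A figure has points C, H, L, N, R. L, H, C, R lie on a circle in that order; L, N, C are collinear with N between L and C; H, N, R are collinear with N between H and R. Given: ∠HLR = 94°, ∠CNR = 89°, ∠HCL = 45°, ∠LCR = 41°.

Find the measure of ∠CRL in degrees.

1. ∠LNR = 91°  [linear pair at N on LC]
2. ∠HRL = 45°  [same arc LH]
3. ∠CLR = 44°  [△LNR]
4. ∠CRL = 95°  [△LCR]

∠CRL = 95°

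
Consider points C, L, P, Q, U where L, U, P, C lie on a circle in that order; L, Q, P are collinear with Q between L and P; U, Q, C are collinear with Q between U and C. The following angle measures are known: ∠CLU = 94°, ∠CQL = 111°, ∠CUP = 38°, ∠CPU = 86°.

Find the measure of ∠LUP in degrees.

∠LUP = 93°

1. ∠PQU = 111°  [vertical angles at Q]
2. ∠PCU = 56°  [△UPC]
3. ∠LPU = 31°  [△UQP]
4. ∠PLU = 56°  [same arc UP]
5. ∠LUP = 93°  [△LUP]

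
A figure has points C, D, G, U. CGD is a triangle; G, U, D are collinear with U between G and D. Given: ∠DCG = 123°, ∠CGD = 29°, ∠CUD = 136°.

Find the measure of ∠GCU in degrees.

∠GCU = 107°

1. ∠CGU = 29°  [U on ray GD]
2. ∠CUG = 44°  [linear pair at U on GD]
3. ∠GCU = 107°  [△CGU]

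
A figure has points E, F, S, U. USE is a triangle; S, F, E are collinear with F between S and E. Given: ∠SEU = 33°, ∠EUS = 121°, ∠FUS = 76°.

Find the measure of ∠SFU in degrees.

∠SFU = 78°

1. ∠ESU = 26°  [△USE]
2. ∠FSU = 26°  [F on ray SE]
3. ∠SFU = 78°  [△USF]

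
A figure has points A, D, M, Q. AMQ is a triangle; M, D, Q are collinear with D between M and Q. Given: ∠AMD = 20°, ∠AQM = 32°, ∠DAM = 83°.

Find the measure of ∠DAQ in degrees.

1. ∠ADM = 77°  [△AMD]
2. ∠AQD = 32°  [D on ray QM]
3. ∠ADQ = 103°  [linear pair at D on MQ]
4. ∠DAQ = 45°  [△ADQ]

∠DAQ = 45°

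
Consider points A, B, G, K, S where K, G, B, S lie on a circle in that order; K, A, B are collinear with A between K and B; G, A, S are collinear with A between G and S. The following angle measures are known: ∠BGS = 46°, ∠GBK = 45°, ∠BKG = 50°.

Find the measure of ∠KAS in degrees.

1. ∠BKS = 46°  [same arc BS]
2. ∠GSK = 45°  [same arc KG]
3. ∠KAS = 89°  [△KAS]

∠KAS = 89°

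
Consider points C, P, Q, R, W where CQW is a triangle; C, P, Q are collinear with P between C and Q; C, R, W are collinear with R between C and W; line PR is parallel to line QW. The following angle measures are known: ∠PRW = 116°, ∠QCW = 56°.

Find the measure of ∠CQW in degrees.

∠CQW = 60°

1. ∠CRP = 64°  [linear pair at R on CW]
2. ∠PCR = 56°  [P on CQ, R on CW]
3. ∠CPR = 60°  [△CPR]
4. ∠CQW = 60°  [PR∥QW, corresponding at P]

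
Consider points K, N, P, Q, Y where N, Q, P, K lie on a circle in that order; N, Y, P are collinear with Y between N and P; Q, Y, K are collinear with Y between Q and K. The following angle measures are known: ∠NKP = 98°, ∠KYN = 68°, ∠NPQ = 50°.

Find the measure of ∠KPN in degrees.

1. ∠NKQ = 50°  [same arc NQ]
2. ∠KNP = 62°  [△NYK]
3. ∠KPN = 20°  [△NPK]

∠KPN = 20°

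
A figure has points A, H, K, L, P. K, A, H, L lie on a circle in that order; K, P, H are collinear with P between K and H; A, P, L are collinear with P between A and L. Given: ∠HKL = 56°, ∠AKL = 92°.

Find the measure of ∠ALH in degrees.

∠ALH = 36°

1. ∠HAL = 56°  [same arc HL]
2. ∠AHL = 88°  [cyclic KAHL, opposite ∠K+∠H]
3. ∠ALH = 36°  [△AHL]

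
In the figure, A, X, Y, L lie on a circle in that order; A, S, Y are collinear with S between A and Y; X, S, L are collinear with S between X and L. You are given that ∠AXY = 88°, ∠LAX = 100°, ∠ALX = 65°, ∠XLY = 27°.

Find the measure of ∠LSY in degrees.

∠LSY = 138°

1. ∠AXL = 15°  [△AXL]
2. ∠AYL = 15°  [same arc AL]
3. ∠LSY = 138°  [△YSL]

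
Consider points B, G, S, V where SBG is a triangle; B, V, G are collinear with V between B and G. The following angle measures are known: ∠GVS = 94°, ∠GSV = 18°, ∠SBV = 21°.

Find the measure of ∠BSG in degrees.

1. ∠SGV = 68°  [△SVG]
2. ∠GBS = 21°  [V on ray BG]
3. ∠BGS = 68°  [V on ray GB]
4. ∠BSG = 91°  [△SBG]

∠BSG = 91°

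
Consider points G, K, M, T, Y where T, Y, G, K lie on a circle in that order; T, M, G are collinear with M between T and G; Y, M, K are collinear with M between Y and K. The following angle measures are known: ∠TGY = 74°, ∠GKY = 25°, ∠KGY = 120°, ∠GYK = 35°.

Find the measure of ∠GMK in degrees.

1. ∠TKY = 74°  [same arc TY]
2. ∠GTK = 35°  [same arc GK]
3. ∠KMT = 71°  [△TMK]
4. ∠GMK = 109°  [linear pair at M on TG]

∠GMK = 109°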